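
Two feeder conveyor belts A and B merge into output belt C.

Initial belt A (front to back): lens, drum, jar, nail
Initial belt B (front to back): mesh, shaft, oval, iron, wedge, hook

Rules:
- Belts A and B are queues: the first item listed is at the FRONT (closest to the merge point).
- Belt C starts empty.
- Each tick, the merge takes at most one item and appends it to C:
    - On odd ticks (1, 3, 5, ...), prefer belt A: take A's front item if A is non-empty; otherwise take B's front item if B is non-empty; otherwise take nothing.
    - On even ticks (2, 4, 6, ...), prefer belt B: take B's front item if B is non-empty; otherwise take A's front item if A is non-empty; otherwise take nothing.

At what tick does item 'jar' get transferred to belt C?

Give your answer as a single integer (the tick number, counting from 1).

Answer: 5

Derivation:
Tick 1: prefer A, take lens from A; A=[drum,jar,nail] B=[mesh,shaft,oval,iron,wedge,hook] C=[lens]
Tick 2: prefer B, take mesh from B; A=[drum,jar,nail] B=[shaft,oval,iron,wedge,hook] C=[lens,mesh]
Tick 3: prefer A, take drum from A; A=[jar,nail] B=[shaft,oval,iron,wedge,hook] C=[lens,mesh,drum]
Tick 4: prefer B, take shaft from B; A=[jar,nail] B=[oval,iron,wedge,hook] C=[lens,mesh,drum,shaft]
Tick 5: prefer A, take jar from A; A=[nail] B=[oval,iron,wedge,hook] C=[lens,mesh,drum,shaft,jar]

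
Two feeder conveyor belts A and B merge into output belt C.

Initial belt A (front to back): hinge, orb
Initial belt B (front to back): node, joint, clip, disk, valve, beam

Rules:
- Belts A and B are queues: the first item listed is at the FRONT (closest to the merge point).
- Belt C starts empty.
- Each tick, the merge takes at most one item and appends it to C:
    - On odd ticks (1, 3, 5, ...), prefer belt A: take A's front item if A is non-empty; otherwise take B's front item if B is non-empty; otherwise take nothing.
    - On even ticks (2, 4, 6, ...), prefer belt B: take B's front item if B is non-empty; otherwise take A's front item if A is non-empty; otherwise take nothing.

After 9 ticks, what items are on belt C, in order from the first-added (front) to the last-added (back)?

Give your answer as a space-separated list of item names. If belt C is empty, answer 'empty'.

Tick 1: prefer A, take hinge from A; A=[orb] B=[node,joint,clip,disk,valve,beam] C=[hinge]
Tick 2: prefer B, take node from B; A=[orb] B=[joint,clip,disk,valve,beam] C=[hinge,node]
Tick 3: prefer A, take orb from A; A=[-] B=[joint,clip,disk,valve,beam] C=[hinge,node,orb]
Tick 4: prefer B, take joint from B; A=[-] B=[clip,disk,valve,beam] C=[hinge,node,orb,joint]
Tick 5: prefer A, take clip from B; A=[-] B=[disk,valve,beam] C=[hinge,node,orb,joint,clip]
Tick 6: prefer B, take disk from B; A=[-] B=[valve,beam] C=[hinge,node,orb,joint,clip,disk]
Tick 7: prefer A, take valve from B; A=[-] B=[beam] C=[hinge,node,orb,joint,clip,disk,valve]
Tick 8: prefer B, take beam from B; A=[-] B=[-] C=[hinge,node,orb,joint,clip,disk,valve,beam]
Tick 9: prefer A, both empty, nothing taken; A=[-] B=[-] C=[hinge,node,orb,joint,clip,disk,valve,beam]

Answer: hinge node orb joint clip disk valve beam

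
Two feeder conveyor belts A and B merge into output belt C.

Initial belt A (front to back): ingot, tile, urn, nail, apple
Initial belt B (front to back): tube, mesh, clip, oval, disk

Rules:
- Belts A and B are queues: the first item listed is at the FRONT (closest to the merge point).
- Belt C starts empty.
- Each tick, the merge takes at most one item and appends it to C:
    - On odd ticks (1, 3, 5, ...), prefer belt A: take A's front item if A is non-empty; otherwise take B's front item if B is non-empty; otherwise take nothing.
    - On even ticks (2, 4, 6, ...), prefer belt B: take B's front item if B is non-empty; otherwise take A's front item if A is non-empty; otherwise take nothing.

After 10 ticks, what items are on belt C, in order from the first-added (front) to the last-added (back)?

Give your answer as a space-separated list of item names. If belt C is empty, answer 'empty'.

Answer: ingot tube tile mesh urn clip nail oval apple disk

Derivation:
Tick 1: prefer A, take ingot from A; A=[tile,urn,nail,apple] B=[tube,mesh,clip,oval,disk] C=[ingot]
Tick 2: prefer B, take tube from B; A=[tile,urn,nail,apple] B=[mesh,clip,oval,disk] C=[ingot,tube]
Tick 3: prefer A, take tile from A; A=[urn,nail,apple] B=[mesh,clip,oval,disk] C=[ingot,tube,tile]
Tick 4: prefer B, take mesh from B; A=[urn,nail,apple] B=[clip,oval,disk] C=[ingot,tube,tile,mesh]
Tick 5: prefer A, take urn from A; A=[nail,apple] B=[clip,oval,disk] C=[ingot,tube,tile,mesh,urn]
Tick 6: prefer B, take clip from B; A=[nail,apple] B=[oval,disk] C=[ingot,tube,tile,mesh,urn,clip]
Tick 7: prefer A, take nail from A; A=[apple] B=[oval,disk] C=[ingot,tube,tile,mesh,urn,clip,nail]
Tick 8: prefer B, take oval from B; A=[apple] B=[disk] C=[ingot,tube,tile,mesh,urn,clip,nail,oval]
Tick 9: prefer A, take apple from A; A=[-] B=[disk] C=[ingot,tube,tile,mesh,urn,clip,nail,oval,apple]
Tick 10: prefer B, take disk from B; A=[-] B=[-] C=[ingot,tube,tile,mesh,urn,clip,nail,oval,apple,disk]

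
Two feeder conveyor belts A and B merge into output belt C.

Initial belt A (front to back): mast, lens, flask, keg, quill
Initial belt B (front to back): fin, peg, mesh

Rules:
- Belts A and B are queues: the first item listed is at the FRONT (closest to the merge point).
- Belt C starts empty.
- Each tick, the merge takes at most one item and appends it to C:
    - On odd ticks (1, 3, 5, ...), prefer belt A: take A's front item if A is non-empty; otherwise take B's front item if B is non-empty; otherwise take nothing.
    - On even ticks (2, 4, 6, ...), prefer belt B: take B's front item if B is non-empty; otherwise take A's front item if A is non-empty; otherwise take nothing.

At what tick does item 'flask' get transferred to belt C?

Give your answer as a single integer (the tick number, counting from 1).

Tick 1: prefer A, take mast from A; A=[lens,flask,keg,quill] B=[fin,peg,mesh] C=[mast]
Tick 2: prefer B, take fin from B; A=[lens,flask,keg,quill] B=[peg,mesh] C=[mast,fin]
Tick 3: prefer A, take lens from A; A=[flask,keg,quill] B=[peg,mesh] C=[mast,fin,lens]
Tick 4: prefer B, take peg from B; A=[flask,keg,quill] B=[mesh] C=[mast,fin,lens,peg]
Tick 5: prefer A, take flask from A; A=[keg,quill] B=[mesh] C=[mast,fin,lens,peg,flask]

Answer: 5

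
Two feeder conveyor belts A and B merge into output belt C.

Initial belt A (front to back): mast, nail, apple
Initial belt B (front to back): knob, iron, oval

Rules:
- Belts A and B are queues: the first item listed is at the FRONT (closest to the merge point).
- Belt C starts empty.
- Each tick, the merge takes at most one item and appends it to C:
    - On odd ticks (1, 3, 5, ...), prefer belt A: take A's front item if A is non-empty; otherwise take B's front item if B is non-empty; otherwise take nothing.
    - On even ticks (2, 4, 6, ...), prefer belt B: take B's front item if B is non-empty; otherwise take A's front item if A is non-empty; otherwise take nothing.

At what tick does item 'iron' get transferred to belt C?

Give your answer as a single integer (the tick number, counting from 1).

Answer: 4

Derivation:
Tick 1: prefer A, take mast from A; A=[nail,apple] B=[knob,iron,oval] C=[mast]
Tick 2: prefer B, take knob from B; A=[nail,apple] B=[iron,oval] C=[mast,knob]
Tick 3: prefer A, take nail from A; A=[apple] B=[iron,oval] C=[mast,knob,nail]
Tick 4: prefer B, take iron from B; A=[apple] B=[oval] C=[mast,knob,nail,iron]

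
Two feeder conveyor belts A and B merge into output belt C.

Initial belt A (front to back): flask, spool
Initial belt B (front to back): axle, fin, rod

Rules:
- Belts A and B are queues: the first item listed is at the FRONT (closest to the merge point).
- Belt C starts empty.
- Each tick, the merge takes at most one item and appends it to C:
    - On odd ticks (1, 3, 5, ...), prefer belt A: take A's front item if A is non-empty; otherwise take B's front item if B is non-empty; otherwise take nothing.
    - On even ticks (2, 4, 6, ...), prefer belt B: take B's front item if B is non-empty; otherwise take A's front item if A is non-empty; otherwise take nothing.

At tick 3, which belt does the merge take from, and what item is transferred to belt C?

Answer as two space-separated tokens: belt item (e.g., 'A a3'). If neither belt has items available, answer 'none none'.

Answer: A spool

Derivation:
Tick 1: prefer A, take flask from A; A=[spool] B=[axle,fin,rod] C=[flask]
Tick 2: prefer B, take axle from B; A=[spool] B=[fin,rod] C=[flask,axle]
Tick 3: prefer A, take spool from A; A=[-] B=[fin,rod] C=[flask,axle,spool]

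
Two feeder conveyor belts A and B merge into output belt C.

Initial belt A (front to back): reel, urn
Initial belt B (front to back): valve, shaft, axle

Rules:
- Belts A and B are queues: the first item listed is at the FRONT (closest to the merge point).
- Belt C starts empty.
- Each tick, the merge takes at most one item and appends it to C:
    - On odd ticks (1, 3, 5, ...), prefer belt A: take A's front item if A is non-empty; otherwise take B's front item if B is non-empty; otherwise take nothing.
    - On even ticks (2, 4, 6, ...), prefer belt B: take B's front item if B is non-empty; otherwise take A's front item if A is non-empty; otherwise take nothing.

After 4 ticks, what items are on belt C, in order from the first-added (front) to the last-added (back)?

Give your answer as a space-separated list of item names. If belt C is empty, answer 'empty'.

Answer: reel valve urn shaft

Derivation:
Tick 1: prefer A, take reel from A; A=[urn] B=[valve,shaft,axle] C=[reel]
Tick 2: prefer B, take valve from B; A=[urn] B=[shaft,axle] C=[reel,valve]
Tick 3: prefer A, take urn from A; A=[-] B=[shaft,axle] C=[reel,valve,urn]
Tick 4: prefer B, take shaft from B; A=[-] B=[axle] C=[reel,valve,urn,shaft]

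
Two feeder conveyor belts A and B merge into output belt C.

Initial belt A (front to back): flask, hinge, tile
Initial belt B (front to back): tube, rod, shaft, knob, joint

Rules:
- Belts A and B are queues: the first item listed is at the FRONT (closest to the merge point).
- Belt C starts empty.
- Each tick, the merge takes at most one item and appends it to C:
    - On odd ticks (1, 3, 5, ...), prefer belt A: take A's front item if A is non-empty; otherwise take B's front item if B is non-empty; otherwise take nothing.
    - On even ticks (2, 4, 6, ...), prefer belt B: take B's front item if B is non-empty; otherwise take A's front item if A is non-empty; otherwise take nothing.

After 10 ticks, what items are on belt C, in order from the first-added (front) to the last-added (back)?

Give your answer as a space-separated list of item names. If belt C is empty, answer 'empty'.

Answer: flask tube hinge rod tile shaft knob joint

Derivation:
Tick 1: prefer A, take flask from A; A=[hinge,tile] B=[tube,rod,shaft,knob,joint] C=[flask]
Tick 2: prefer B, take tube from B; A=[hinge,tile] B=[rod,shaft,knob,joint] C=[flask,tube]
Tick 3: prefer A, take hinge from A; A=[tile] B=[rod,shaft,knob,joint] C=[flask,tube,hinge]
Tick 4: prefer B, take rod from B; A=[tile] B=[shaft,knob,joint] C=[flask,tube,hinge,rod]
Tick 5: prefer A, take tile from A; A=[-] B=[shaft,knob,joint] C=[flask,tube,hinge,rod,tile]
Tick 6: prefer B, take shaft from B; A=[-] B=[knob,joint] C=[flask,tube,hinge,rod,tile,shaft]
Tick 7: prefer A, take knob from B; A=[-] B=[joint] C=[flask,tube,hinge,rod,tile,shaft,knob]
Tick 8: prefer B, take joint from B; A=[-] B=[-] C=[flask,tube,hinge,rod,tile,shaft,knob,joint]
Tick 9: prefer A, both empty, nothing taken; A=[-] B=[-] C=[flask,tube,hinge,rod,tile,shaft,knob,joint]
Tick 10: prefer B, both empty, nothing taken; A=[-] B=[-] C=[flask,tube,hinge,rod,tile,shaft,knob,joint]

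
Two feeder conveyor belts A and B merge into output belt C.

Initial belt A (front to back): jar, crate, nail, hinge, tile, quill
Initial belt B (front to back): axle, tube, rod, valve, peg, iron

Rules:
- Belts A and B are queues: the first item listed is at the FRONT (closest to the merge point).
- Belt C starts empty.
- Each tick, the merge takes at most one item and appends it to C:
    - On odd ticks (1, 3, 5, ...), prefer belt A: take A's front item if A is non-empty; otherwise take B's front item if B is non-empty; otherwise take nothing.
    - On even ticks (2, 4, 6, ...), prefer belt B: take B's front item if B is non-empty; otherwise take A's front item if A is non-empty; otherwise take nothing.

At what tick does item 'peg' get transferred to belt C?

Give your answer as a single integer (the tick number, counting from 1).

Answer: 10

Derivation:
Tick 1: prefer A, take jar from A; A=[crate,nail,hinge,tile,quill] B=[axle,tube,rod,valve,peg,iron] C=[jar]
Tick 2: prefer B, take axle from B; A=[crate,nail,hinge,tile,quill] B=[tube,rod,valve,peg,iron] C=[jar,axle]
Tick 3: prefer A, take crate from A; A=[nail,hinge,tile,quill] B=[tube,rod,valve,peg,iron] C=[jar,axle,crate]
Tick 4: prefer B, take tube from B; A=[nail,hinge,tile,quill] B=[rod,valve,peg,iron] C=[jar,axle,crate,tube]
Tick 5: prefer A, take nail from A; A=[hinge,tile,quill] B=[rod,valve,peg,iron] C=[jar,axle,crate,tube,nail]
Tick 6: prefer B, take rod from B; A=[hinge,tile,quill] B=[valve,peg,iron] C=[jar,axle,crate,tube,nail,rod]
Tick 7: prefer A, take hinge from A; A=[tile,quill] B=[valve,peg,iron] C=[jar,axle,crate,tube,nail,rod,hinge]
Tick 8: prefer B, take valve from B; A=[tile,quill] B=[peg,iron] C=[jar,axle,crate,tube,nail,rod,hinge,valve]
Tick 9: prefer A, take tile from A; A=[quill] B=[peg,iron] C=[jar,axle,crate,tube,nail,rod,hinge,valve,tile]
Tick 10: prefer B, take peg from B; A=[quill] B=[iron] C=[jar,axle,crate,tube,nail,rod,hinge,valve,tile,peg]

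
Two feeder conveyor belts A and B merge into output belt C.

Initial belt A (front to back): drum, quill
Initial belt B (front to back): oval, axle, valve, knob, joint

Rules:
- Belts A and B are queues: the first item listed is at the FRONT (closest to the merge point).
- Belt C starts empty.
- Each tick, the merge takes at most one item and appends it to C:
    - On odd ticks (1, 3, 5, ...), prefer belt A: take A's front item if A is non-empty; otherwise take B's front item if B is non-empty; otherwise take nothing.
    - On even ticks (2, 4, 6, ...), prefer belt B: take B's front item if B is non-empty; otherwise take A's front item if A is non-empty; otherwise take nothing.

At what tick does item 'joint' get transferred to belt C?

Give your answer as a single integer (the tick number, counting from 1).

Tick 1: prefer A, take drum from A; A=[quill] B=[oval,axle,valve,knob,joint] C=[drum]
Tick 2: prefer B, take oval from B; A=[quill] B=[axle,valve,knob,joint] C=[drum,oval]
Tick 3: prefer A, take quill from A; A=[-] B=[axle,valve,knob,joint] C=[drum,oval,quill]
Tick 4: prefer B, take axle from B; A=[-] B=[valve,knob,joint] C=[drum,oval,quill,axle]
Tick 5: prefer A, take valve from B; A=[-] B=[knob,joint] C=[drum,oval,quill,axle,valve]
Tick 6: prefer B, take knob from B; A=[-] B=[joint] C=[drum,oval,quill,axle,valve,knob]
Tick 7: prefer A, take joint from B; A=[-] B=[-] C=[drum,oval,quill,axle,valve,knob,joint]

Answer: 7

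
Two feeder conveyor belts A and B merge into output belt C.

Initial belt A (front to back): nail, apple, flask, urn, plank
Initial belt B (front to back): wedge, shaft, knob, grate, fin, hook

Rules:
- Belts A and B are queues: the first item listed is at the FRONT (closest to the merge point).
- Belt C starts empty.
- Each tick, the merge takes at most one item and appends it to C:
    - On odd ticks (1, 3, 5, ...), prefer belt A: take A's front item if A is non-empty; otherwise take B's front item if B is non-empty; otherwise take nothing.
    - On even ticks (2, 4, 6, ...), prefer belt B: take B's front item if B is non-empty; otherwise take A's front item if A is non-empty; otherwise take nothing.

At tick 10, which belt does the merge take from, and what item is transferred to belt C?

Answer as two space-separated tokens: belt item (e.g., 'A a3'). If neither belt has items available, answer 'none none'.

Tick 1: prefer A, take nail from A; A=[apple,flask,urn,plank] B=[wedge,shaft,knob,grate,fin,hook] C=[nail]
Tick 2: prefer B, take wedge from B; A=[apple,flask,urn,plank] B=[shaft,knob,grate,fin,hook] C=[nail,wedge]
Tick 3: prefer A, take apple from A; A=[flask,urn,plank] B=[shaft,knob,grate,fin,hook] C=[nail,wedge,apple]
Tick 4: prefer B, take shaft from B; A=[flask,urn,plank] B=[knob,grate,fin,hook] C=[nail,wedge,apple,shaft]
Tick 5: prefer A, take flask from A; A=[urn,plank] B=[knob,grate,fin,hook] C=[nail,wedge,apple,shaft,flask]
Tick 6: prefer B, take knob from B; A=[urn,plank] B=[grate,fin,hook] C=[nail,wedge,apple,shaft,flask,knob]
Tick 7: prefer A, take urn from A; A=[plank] B=[grate,fin,hook] C=[nail,wedge,apple,shaft,flask,knob,urn]
Tick 8: prefer B, take grate from B; A=[plank] B=[fin,hook] C=[nail,wedge,apple,shaft,flask,knob,urn,grate]
Tick 9: prefer A, take plank from A; A=[-] B=[fin,hook] C=[nail,wedge,apple,shaft,flask,knob,urn,grate,plank]
Tick 10: prefer B, take fin from B; A=[-] B=[hook] C=[nail,wedge,apple,shaft,flask,knob,urn,grate,plank,fin]

Answer: B fin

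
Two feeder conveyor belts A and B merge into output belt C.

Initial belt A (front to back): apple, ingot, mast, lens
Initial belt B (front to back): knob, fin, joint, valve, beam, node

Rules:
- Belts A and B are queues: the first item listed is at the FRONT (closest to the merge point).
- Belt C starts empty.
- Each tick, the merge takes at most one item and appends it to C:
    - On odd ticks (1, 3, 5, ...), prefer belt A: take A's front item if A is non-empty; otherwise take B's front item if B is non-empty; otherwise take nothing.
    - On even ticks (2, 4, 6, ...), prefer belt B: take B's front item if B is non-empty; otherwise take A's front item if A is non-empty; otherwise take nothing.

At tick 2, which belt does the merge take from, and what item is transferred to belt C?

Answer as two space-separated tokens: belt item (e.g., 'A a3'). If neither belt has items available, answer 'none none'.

Tick 1: prefer A, take apple from A; A=[ingot,mast,lens] B=[knob,fin,joint,valve,beam,node] C=[apple]
Tick 2: prefer B, take knob from B; A=[ingot,mast,lens] B=[fin,joint,valve,beam,node] C=[apple,knob]

Answer: B knob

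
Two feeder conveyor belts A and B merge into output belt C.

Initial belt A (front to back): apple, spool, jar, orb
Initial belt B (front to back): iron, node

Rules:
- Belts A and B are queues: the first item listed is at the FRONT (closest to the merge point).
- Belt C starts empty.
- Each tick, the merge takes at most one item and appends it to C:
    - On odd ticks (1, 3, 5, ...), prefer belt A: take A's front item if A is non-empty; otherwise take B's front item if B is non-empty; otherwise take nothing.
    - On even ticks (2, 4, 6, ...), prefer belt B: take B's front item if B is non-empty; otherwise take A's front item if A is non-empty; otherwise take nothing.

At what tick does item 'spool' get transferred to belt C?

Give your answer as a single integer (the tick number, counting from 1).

Answer: 3

Derivation:
Tick 1: prefer A, take apple from A; A=[spool,jar,orb] B=[iron,node] C=[apple]
Tick 2: prefer B, take iron from B; A=[spool,jar,orb] B=[node] C=[apple,iron]
Tick 3: prefer A, take spool from A; A=[jar,orb] B=[node] C=[apple,iron,spool]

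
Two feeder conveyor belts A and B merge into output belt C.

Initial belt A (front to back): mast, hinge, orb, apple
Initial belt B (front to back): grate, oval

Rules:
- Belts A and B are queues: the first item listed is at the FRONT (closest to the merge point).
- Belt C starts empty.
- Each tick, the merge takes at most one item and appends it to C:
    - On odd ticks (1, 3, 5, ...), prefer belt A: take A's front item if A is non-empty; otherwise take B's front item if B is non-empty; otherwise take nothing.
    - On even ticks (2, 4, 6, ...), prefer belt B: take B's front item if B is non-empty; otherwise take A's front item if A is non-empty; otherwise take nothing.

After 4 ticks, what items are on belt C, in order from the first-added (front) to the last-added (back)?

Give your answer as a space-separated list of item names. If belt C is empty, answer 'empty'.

Answer: mast grate hinge oval

Derivation:
Tick 1: prefer A, take mast from A; A=[hinge,orb,apple] B=[grate,oval] C=[mast]
Tick 2: prefer B, take grate from B; A=[hinge,orb,apple] B=[oval] C=[mast,grate]
Tick 3: prefer A, take hinge from A; A=[orb,apple] B=[oval] C=[mast,grate,hinge]
Tick 4: prefer B, take oval from B; A=[orb,apple] B=[-] C=[mast,grate,hinge,oval]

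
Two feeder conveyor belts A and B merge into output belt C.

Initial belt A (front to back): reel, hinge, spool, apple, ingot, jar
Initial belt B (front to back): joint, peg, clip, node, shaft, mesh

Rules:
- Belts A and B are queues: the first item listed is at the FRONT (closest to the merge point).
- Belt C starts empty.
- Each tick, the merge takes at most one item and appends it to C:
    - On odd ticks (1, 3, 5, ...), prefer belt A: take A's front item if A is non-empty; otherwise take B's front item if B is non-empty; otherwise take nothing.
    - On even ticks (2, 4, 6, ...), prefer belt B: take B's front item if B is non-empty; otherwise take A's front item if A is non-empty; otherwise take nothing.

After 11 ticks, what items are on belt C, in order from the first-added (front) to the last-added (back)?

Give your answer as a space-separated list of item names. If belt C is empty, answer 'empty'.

Tick 1: prefer A, take reel from A; A=[hinge,spool,apple,ingot,jar] B=[joint,peg,clip,node,shaft,mesh] C=[reel]
Tick 2: prefer B, take joint from B; A=[hinge,spool,apple,ingot,jar] B=[peg,clip,node,shaft,mesh] C=[reel,joint]
Tick 3: prefer A, take hinge from A; A=[spool,apple,ingot,jar] B=[peg,clip,node,shaft,mesh] C=[reel,joint,hinge]
Tick 4: prefer B, take peg from B; A=[spool,apple,ingot,jar] B=[clip,node,shaft,mesh] C=[reel,joint,hinge,peg]
Tick 5: prefer A, take spool from A; A=[apple,ingot,jar] B=[clip,node,shaft,mesh] C=[reel,joint,hinge,peg,spool]
Tick 6: prefer B, take clip from B; A=[apple,ingot,jar] B=[node,shaft,mesh] C=[reel,joint,hinge,peg,spool,clip]
Tick 7: prefer A, take apple from A; A=[ingot,jar] B=[node,shaft,mesh] C=[reel,joint,hinge,peg,spool,clip,apple]
Tick 8: prefer B, take node from B; A=[ingot,jar] B=[shaft,mesh] C=[reel,joint,hinge,peg,spool,clip,apple,node]
Tick 9: prefer A, take ingot from A; A=[jar] B=[shaft,mesh] C=[reel,joint,hinge,peg,spool,clip,apple,node,ingot]
Tick 10: prefer B, take shaft from B; A=[jar] B=[mesh] C=[reel,joint,hinge,peg,spool,clip,apple,node,ingot,shaft]
Tick 11: prefer A, take jar from A; A=[-] B=[mesh] C=[reel,joint,hinge,peg,spool,clip,apple,node,ingot,shaft,jar]

Answer: reel joint hinge peg spool clip apple node ingot shaft jar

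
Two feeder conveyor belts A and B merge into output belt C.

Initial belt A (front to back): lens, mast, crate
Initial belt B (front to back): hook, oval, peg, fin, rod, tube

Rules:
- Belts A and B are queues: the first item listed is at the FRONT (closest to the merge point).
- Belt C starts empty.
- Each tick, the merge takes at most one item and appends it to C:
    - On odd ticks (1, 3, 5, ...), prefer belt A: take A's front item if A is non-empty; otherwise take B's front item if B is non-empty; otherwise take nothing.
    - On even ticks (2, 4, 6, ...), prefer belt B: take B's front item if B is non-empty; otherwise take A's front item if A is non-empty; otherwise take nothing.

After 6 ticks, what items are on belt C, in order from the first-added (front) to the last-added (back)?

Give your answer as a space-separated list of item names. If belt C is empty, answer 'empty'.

Answer: lens hook mast oval crate peg

Derivation:
Tick 1: prefer A, take lens from A; A=[mast,crate] B=[hook,oval,peg,fin,rod,tube] C=[lens]
Tick 2: prefer B, take hook from B; A=[mast,crate] B=[oval,peg,fin,rod,tube] C=[lens,hook]
Tick 3: prefer A, take mast from A; A=[crate] B=[oval,peg,fin,rod,tube] C=[lens,hook,mast]
Tick 4: prefer B, take oval from B; A=[crate] B=[peg,fin,rod,tube] C=[lens,hook,mast,oval]
Tick 5: prefer A, take crate from A; A=[-] B=[peg,fin,rod,tube] C=[lens,hook,mast,oval,crate]
Tick 6: prefer B, take peg from B; A=[-] B=[fin,rod,tube] C=[lens,hook,mast,oval,crate,peg]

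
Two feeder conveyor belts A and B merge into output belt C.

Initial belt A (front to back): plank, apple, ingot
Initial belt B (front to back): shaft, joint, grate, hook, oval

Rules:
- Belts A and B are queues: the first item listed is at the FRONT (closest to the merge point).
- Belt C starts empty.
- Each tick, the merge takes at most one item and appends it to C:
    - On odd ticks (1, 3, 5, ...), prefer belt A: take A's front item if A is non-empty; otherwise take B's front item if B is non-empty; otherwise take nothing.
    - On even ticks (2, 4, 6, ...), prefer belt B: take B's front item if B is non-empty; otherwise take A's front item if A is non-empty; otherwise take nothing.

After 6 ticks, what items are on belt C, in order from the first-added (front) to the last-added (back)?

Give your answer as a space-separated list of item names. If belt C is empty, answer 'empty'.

Tick 1: prefer A, take plank from A; A=[apple,ingot] B=[shaft,joint,grate,hook,oval] C=[plank]
Tick 2: prefer B, take shaft from B; A=[apple,ingot] B=[joint,grate,hook,oval] C=[plank,shaft]
Tick 3: prefer A, take apple from A; A=[ingot] B=[joint,grate,hook,oval] C=[plank,shaft,apple]
Tick 4: prefer B, take joint from B; A=[ingot] B=[grate,hook,oval] C=[plank,shaft,apple,joint]
Tick 5: prefer A, take ingot from A; A=[-] B=[grate,hook,oval] C=[plank,shaft,apple,joint,ingot]
Tick 6: prefer B, take grate from B; A=[-] B=[hook,oval] C=[plank,shaft,apple,joint,ingot,grate]

Answer: plank shaft apple joint ingot grate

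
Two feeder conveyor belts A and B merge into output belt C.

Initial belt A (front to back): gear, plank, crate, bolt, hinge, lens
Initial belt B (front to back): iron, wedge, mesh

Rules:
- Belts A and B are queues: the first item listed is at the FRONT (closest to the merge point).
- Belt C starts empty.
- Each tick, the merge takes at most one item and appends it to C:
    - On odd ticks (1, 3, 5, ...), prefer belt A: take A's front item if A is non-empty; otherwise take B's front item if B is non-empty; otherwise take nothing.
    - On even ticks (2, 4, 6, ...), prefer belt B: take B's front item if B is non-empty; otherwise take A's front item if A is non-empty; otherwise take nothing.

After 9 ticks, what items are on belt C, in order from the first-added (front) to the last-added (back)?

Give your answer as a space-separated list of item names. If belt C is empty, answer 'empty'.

Tick 1: prefer A, take gear from A; A=[plank,crate,bolt,hinge,lens] B=[iron,wedge,mesh] C=[gear]
Tick 2: prefer B, take iron from B; A=[plank,crate,bolt,hinge,lens] B=[wedge,mesh] C=[gear,iron]
Tick 3: prefer A, take plank from A; A=[crate,bolt,hinge,lens] B=[wedge,mesh] C=[gear,iron,plank]
Tick 4: prefer B, take wedge from B; A=[crate,bolt,hinge,lens] B=[mesh] C=[gear,iron,plank,wedge]
Tick 5: prefer A, take crate from A; A=[bolt,hinge,lens] B=[mesh] C=[gear,iron,plank,wedge,crate]
Tick 6: prefer B, take mesh from B; A=[bolt,hinge,lens] B=[-] C=[gear,iron,plank,wedge,crate,mesh]
Tick 7: prefer A, take bolt from A; A=[hinge,lens] B=[-] C=[gear,iron,plank,wedge,crate,mesh,bolt]
Tick 8: prefer B, take hinge from A; A=[lens] B=[-] C=[gear,iron,plank,wedge,crate,mesh,bolt,hinge]
Tick 9: prefer A, take lens from A; A=[-] B=[-] C=[gear,iron,plank,wedge,crate,mesh,bolt,hinge,lens]

Answer: gear iron plank wedge crate mesh bolt hinge lens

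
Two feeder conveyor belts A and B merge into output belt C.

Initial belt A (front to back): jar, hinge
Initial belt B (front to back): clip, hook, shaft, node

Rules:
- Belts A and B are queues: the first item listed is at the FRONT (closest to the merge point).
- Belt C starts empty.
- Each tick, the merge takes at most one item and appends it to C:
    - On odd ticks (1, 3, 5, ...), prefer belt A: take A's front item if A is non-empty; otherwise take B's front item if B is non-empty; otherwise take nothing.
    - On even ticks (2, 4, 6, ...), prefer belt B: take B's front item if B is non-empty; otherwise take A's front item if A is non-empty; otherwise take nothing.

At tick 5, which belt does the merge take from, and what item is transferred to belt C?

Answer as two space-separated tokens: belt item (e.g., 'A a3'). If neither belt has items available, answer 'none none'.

Tick 1: prefer A, take jar from A; A=[hinge] B=[clip,hook,shaft,node] C=[jar]
Tick 2: prefer B, take clip from B; A=[hinge] B=[hook,shaft,node] C=[jar,clip]
Tick 3: prefer A, take hinge from A; A=[-] B=[hook,shaft,node] C=[jar,clip,hinge]
Tick 4: prefer B, take hook from B; A=[-] B=[shaft,node] C=[jar,clip,hinge,hook]
Tick 5: prefer A, take shaft from B; A=[-] B=[node] C=[jar,clip,hinge,hook,shaft]

Answer: B shaft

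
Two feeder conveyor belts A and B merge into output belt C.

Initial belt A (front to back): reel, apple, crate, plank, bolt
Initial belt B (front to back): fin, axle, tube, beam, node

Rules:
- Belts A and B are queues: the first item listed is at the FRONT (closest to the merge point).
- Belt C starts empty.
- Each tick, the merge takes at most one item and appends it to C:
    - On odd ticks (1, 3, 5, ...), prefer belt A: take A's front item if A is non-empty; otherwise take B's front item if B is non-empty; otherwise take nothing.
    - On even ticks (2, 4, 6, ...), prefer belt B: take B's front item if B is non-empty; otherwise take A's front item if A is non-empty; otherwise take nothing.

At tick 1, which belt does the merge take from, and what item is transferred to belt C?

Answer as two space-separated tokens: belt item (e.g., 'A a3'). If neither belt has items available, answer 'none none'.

Tick 1: prefer A, take reel from A; A=[apple,crate,plank,bolt] B=[fin,axle,tube,beam,node] C=[reel]

Answer: A reel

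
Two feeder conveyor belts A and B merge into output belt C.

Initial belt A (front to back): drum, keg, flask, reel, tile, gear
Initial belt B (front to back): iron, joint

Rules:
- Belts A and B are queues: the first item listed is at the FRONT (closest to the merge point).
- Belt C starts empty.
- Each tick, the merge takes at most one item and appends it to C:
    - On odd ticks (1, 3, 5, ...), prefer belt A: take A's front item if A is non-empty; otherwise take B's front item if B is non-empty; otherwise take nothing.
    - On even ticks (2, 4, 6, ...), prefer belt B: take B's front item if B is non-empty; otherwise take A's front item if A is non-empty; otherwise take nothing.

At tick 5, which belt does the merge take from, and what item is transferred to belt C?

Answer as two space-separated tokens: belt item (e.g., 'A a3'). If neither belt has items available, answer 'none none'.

Answer: A flask

Derivation:
Tick 1: prefer A, take drum from A; A=[keg,flask,reel,tile,gear] B=[iron,joint] C=[drum]
Tick 2: prefer B, take iron from B; A=[keg,flask,reel,tile,gear] B=[joint] C=[drum,iron]
Tick 3: prefer A, take keg from A; A=[flask,reel,tile,gear] B=[joint] C=[drum,iron,keg]
Tick 4: prefer B, take joint from B; A=[flask,reel,tile,gear] B=[-] C=[drum,iron,keg,joint]
Tick 5: prefer A, take flask from A; A=[reel,tile,gear] B=[-] C=[drum,iron,keg,joint,flask]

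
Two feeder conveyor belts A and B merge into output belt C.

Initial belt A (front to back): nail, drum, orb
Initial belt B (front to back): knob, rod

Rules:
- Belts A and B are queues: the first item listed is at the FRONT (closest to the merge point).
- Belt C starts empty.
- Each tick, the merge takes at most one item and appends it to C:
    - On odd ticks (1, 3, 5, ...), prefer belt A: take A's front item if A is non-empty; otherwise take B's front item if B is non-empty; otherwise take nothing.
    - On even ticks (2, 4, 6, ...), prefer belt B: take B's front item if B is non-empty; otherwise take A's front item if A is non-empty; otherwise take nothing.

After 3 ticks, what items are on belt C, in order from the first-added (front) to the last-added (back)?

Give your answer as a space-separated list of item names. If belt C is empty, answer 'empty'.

Tick 1: prefer A, take nail from A; A=[drum,orb] B=[knob,rod] C=[nail]
Tick 2: prefer B, take knob from B; A=[drum,orb] B=[rod] C=[nail,knob]
Tick 3: prefer A, take drum from A; A=[orb] B=[rod] C=[nail,knob,drum]

Answer: nail knob drum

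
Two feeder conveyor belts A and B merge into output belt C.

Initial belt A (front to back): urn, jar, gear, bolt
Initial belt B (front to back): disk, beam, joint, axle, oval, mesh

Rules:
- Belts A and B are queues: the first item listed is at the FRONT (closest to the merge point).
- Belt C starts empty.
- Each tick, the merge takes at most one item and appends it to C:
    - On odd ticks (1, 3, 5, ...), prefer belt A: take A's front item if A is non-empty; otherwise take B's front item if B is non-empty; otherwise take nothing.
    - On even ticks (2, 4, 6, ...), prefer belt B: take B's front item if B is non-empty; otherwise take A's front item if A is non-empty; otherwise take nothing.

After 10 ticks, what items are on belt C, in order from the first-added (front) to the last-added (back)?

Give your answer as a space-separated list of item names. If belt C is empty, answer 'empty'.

Tick 1: prefer A, take urn from A; A=[jar,gear,bolt] B=[disk,beam,joint,axle,oval,mesh] C=[urn]
Tick 2: prefer B, take disk from B; A=[jar,gear,bolt] B=[beam,joint,axle,oval,mesh] C=[urn,disk]
Tick 3: prefer A, take jar from A; A=[gear,bolt] B=[beam,joint,axle,oval,mesh] C=[urn,disk,jar]
Tick 4: prefer B, take beam from B; A=[gear,bolt] B=[joint,axle,oval,mesh] C=[urn,disk,jar,beam]
Tick 5: prefer A, take gear from A; A=[bolt] B=[joint,axle,oval,mesh] C=[urn,disk,jar,beam,gear]
Tick 6: prefer B, take joint from B; A=[bolt] B=[axle,oval,mesh] C=[urn,disk,jar,beam,gear,joint]
Tick 7: prefer A, take bolt from A; A=[-] B=[axle,oval,mesh] C=[urn,disk,jar,beam,gear,joint,bolt]
Tick 8: prefer B, take axle from B; A=[-] B=[oval,mesh] C=[urn,disk,jar,beam,gear,joint,bolt,axle]
Tick 9: prefer A, take oval from B; A=[-] B=[mesh] C=[urn,disk,jar,beam,gear,joint,bolt,axle,oval]
Tick 10: prefer B, take mesh from B; A=[-] B=[-] C=[urn,disk,jar,beam,gear,joint,bolt,axle,oval,mesh]

Answer: urn disk jar beam gear joint bolt axle oval mesh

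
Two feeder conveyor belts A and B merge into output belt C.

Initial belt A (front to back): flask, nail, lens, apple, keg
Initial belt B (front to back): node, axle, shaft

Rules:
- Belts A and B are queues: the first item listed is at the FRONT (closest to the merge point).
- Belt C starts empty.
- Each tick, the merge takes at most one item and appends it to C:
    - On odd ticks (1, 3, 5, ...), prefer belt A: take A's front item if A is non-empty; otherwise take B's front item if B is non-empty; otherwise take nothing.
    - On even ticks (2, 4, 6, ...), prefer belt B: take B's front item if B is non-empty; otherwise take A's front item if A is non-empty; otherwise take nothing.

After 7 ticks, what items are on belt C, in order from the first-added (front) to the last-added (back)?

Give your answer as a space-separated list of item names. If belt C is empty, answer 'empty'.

Tick 1: prefer A, take flask from A; A=[nail,lens,apple,keg] B=[node,axle,shaft] C=[flask]
Tick 2: prefer B, take node from B; A=[nail,lens,apple,keg] B=[axle,shaft] C=[flask,node]
Tick 3: prefer A, take nail from A; A=[lens,apple,keg] B=[axle,shaft] C=[flask,node,nail]
Tick 4: prefer B, take axle from B; A=[lens,apple,keg] B=[shaft] C=[flask,node,nail,axle]
Tick 5: prefer A, take lens from A; A=[apple,keg] B=[shaft] C=[flask,node,nail,axle,lens]
Tick 6: prefer B, take shaft from B; A=[apple,keg] B=[-] C=[flask,node,nail,axle,lens,shaft]
Tick 7: prefer A, take apple from A; A=[keg] B=[-] C=[flask,node,nail,axle,lens,shaft,apple]

Answer: flask node nail axle lens shaft apple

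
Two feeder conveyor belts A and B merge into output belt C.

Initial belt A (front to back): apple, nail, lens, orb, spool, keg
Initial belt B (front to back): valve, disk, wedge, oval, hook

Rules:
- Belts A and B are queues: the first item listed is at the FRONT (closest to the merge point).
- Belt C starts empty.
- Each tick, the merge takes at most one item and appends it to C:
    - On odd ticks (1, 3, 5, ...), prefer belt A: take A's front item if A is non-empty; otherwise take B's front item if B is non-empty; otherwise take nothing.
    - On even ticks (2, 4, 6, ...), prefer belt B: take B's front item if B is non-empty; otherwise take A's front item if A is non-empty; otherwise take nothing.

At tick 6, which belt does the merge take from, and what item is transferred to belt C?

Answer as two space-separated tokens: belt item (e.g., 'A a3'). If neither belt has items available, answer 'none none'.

Answer: B wedge

Derivation:
Tick 1: prefer A, take apple from A; A=[nail,lens,orb,spool,keg] B=[valve,disk,wedge,oval,hook] C=[apple]
Tick 2: prefer B, take valve from B; A=[nail,lens,orb,spool,keg] B=[disk,wedge,oval,hook] C=[apple,valve]
Tick 3: prefer A, take nail from A; A=[lens,orb,spool,keg] B=[disk,wedge,oval,hook] C=[apple,valve,nail]
Tick 4: prefer B, take disk from B; A=[lens,orb,spool,keg] B=[wedge,oval,hook] C=[apple,valve,nail,disk]
Tick 5: prefer A, take lens from A; A=[orb,spool,keg] B=[wedge,oval,hook] C=[apple,valve,nail,disk,lens]
Tick 6: prefer B, take wedge from B; A=[orb,spool,keg] B=[oval,hook] C=[apple,valve,nail,disk,lens,wedge]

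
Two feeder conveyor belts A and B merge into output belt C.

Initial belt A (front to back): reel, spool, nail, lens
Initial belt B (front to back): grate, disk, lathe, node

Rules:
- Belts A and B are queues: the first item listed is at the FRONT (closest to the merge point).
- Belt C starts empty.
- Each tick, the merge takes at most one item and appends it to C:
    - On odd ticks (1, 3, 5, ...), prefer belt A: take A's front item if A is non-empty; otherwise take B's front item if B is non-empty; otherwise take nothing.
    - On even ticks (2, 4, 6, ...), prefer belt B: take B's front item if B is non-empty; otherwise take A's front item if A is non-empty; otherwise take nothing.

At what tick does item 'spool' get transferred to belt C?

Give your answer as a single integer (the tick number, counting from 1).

Tick 1: prefer A, take reel from A; A=[spool,nail,lens] B=[grate,disk,lathe,node] C=[reel]
Tick 2: prefer B, take grate from B; A=[spool,nail,lens] B=[disk,lathe,node] C=[reel,grate]
Tick 3: prefer A, take spool from A; A=[nail,lens] B=[disk,lathe,node] C=[reel,grate,spool]

Answer: 3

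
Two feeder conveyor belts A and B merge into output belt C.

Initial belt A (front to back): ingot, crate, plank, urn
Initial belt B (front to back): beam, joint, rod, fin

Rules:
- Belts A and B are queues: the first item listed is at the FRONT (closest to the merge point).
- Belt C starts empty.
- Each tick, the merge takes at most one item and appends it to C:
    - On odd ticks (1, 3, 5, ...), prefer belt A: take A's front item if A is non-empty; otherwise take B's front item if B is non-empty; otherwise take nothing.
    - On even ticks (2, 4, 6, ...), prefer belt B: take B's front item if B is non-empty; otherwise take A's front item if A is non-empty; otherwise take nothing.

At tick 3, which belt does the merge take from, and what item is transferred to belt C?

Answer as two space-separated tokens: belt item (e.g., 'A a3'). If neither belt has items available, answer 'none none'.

Tick 1: prefer A, take ingot from A; A=[crate,plank,urn] B=[beam,joint,rod,fin] C=[ingot]
Tick 2: prefer B, take beam from B; A=[crate,plank,urn] B=[joint,rod,fin] C=[ingot,beam]
Tick 3: prefer A, take crate from A; A=[plank,urn] B=[joint,rod,fin] C=[ingot,beam,crate]

Answer: A crate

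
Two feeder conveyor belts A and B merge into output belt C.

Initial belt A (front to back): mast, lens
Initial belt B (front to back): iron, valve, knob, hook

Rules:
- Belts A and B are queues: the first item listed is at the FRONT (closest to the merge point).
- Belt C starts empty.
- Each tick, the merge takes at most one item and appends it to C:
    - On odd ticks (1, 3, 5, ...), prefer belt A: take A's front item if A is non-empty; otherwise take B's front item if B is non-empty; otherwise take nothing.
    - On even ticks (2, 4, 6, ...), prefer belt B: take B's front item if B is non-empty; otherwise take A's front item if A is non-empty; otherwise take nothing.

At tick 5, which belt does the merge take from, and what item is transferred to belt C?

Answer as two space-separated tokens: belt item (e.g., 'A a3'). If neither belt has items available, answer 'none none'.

Answer: B knob

Derivation:
Tick 1: prefer A, take mast from A; A=[lens] B=[iron,valve,knob,hook] C=[mast]
Tick 2: prefer B, take iron from B; A=[lens] B=[valve,knob,hook] C=[mast,iron]
Tick 3: prefer A, take lens from A; A=[-] B=[valve,knob,hook] C=[mast,iron,lens]
Tick 4: prefer B, take valve from B; A=[-] B=[knob,hook] C=[mast,iron,lens,valve]
Tick 5: prefer A, take knob from B; A=[-] B=[hook] C=[mast,iron,lens,valve,knob]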